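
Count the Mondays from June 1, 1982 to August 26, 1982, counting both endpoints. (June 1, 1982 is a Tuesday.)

June 1, 1982 is a Tuesday; the first Monday on or after it is June 7, 1982 (6 days later).
From June 7, 1982 to August 26, 1982: 23 + 31 + 26 = 80 days (rest of June, July, August).
80 ÷ 7 = 11 full weeks with remainder 3, so 11 more Mondays after the first → 12.

12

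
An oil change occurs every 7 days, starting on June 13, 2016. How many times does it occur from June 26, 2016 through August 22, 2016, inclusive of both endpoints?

Occurrences land 7·i days after June 13, 2016 for i = 0, 1, 2, …
June 26, 2016 is 13 days after the start; 13 ÷ 7 = 1 remainder 6; since the remainder is 6, round up to i = 2. First occurrence in the window: #3 on June 27, 2016 (2×7 = 14 days in).
August 22, 2016 is 70 days after the start; 70 ÷ 7 = 10 remainder 0. Last occurrence in the window: #11 on August 22, 2016.
Occurrences #3 through #11: 9 in total.

9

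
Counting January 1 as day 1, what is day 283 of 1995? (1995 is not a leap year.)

October 10, 1995

January has 31 days (283 − 31 = 252 remain).
February has 28 days (252 − 28 = 224 remain).
March has 31 days (224 − 31 = 193 remain).
April has 30 days (193 − 30 = 163 remain).
May has 31 days (163 − 31 = 132 remain).
June has 30 days (132 − 30 = 102 remain).
July has 31 days (102 − 31 = 71 remain).
August has 31 days (71 − 31 = 40 remain).
September has 30 days (40 − 30 = 10 remain).
10 into October → October 10.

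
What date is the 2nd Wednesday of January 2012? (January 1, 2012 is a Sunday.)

11 January 2012

January 2012 begins on a Sunday, so the first Wednesday is January 4 (3 days later).
The 2nd Wednesday is 1 weeks later: 4 + 7 = 11.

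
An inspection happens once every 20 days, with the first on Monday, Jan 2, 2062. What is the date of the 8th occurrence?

May 22, 2062

The 8th occurrence is 7 intervals after the first: 7 × 20 = 140 days after Jan 2, 2062.
Jan has 31 days — 29 days to the end of Jan leaves 111.
Feb has 28 days (83 left).
Mar has 31 days (52 left).
Apr has 30 days (22 left).
22 days into May → May 22, 2062.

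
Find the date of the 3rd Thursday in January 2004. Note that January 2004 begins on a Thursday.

15 January 2004

January 2004 begins on a Thursday, so the first Thursday is January 1.
The 3rd Thursday is 2 weeks later: 1 + 14 = 15.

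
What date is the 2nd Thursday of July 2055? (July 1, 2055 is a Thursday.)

2055-07-08

July 2055 begins on a Thursday, so the first Thursday is July 1.
The 2nd Thursday is 1 weeks later: 1 + 7 = 8.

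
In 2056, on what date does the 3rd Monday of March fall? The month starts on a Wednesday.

20 March 2056

March 2056 begins on a Wednesday, so the first Monday is March 6 (5 days later).
The 3rd Monday is 2 weeks later: 6 + 14 = 20.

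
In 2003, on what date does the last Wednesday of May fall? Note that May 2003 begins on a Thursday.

May 28, 2003

May 2003 begins on a Thursday, so the first Wednesday is May 7 (6 days later).
May 2003 has 31 days. Adding weeks: 7, 14, 21, 28 — the last one ≤ 31 is the 28th.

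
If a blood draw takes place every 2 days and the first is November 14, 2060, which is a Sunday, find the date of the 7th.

The 7th occurrence is 6 intervals after the first: 6 × 2 = 12 days after November 14, 2060.
12 days later is November 26, 2060.

November 26, 2060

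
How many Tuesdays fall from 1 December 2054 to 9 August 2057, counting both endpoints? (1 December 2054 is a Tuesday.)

141

1 December 2054 is a Tuesday; the first Tuesday on or after it is 1 December 2054.
From 1 December 2054 to 9 August 2057: 30 + 365 + 366 + 221 = 982 days (rest of 2054, 2055, 2056, to 9 August 2057 in 2057).
982 ÷ 7 = 140 full weeks with remainder 2, so 140 more Tuesdays after the first → 141.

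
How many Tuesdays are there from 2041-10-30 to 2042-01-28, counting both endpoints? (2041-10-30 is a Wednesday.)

2041-10-30 is a Wednesday; the first Tuesday on or after it is 2041-11-05 (6 days later).
From 2041-11-05 to 2042-01-28: 25 + 31 + 28 = 84 days (rest of November, December, January).
84 ÷ 7 = 12 full weeks with remainder 0, so 12 more Tuesdays after the first → 13.

13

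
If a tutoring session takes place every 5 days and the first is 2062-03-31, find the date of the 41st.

2062-10-17

The 41st occurrence is 40 intervals after the first: 40 × 5 = 200 days after 2062-03-31.
March has 31 days — 0 days to the end of March leaves 200.
April has 30 days (170 left).
May has 31 days (139 left).
June has 30 days (109 left).
July has 31 days (78 left).
August has 31 days (47 left).
September has 30 days (17 left).
17 days into October → 2062-10-17.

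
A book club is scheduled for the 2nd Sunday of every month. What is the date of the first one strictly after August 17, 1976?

August 1976 starts on a Sunday; its first Sunday is the 1st, so the 2nd Sunday is the 8th — August 8, 1976.
That is not after August 17, 1976, so look at September 1976.
September 1976 starts on a Wednesday; its first Sunday is the 5th, so the 2nd Sunday is the 12th — September 12, 1976.

September 12, 1976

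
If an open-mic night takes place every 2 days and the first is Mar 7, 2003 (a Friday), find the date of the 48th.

Jun 9, 2003

The 48th occurrence is 47 intervals after the first: 47 × 2 = 94 days after Mar 7, 2003.
Mar has 31 days — 24 days to the end of Mar leaves 70.
Apr has 30 days (40 left).
May has 31 days (9 left).
9 days into Jun → Jun 9, 2003.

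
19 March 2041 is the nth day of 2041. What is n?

Days in months before March: 31 + 28 = 59.
Plus 19 days into March → day 78.

78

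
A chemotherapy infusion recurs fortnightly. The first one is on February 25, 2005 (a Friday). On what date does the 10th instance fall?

July 1, 2005

The 10th occurrence is 9 intervals after the first: 9 × 14 = 126 days after February 25, 2005.
February has 28 days — 3 days to the end of February leaves 123.
March has 31 days (92 left).
April has 30 days (62 left).
May has 31 days (31 left).
June has 30 days (1 left).
1 day into July → July 1, 2005.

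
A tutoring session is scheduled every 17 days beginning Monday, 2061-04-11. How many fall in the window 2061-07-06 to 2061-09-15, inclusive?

Occurrences land 17·i days after 2061-04-11 for i = 0, 1, 2, …
2061-07-06 is 86 days after the start; 86 ÷ 17 = 5 remainder 1; since the remainder is 1, round up to i = 6. First occurrence in the window: #7 on 2061-07-22 (6×17 = 102 days in).
2061-09-15 is 157 days after the start; 157 ÷ 17 = 9 remainder 4. Last occurrence in the window: #10 on 2061-09-11.
Occurrences #7 through #10: 4 in total.

4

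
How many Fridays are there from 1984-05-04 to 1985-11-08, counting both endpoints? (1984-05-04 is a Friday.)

1984-05-04 is a Friday; the first Friday on or after it is 1984-05-04.
From 1984-05-04 to 1985-11-08: 241 + 312 = 553 days (rest of 1984, to 1985-11-08 in 1985).
553 ÷ 7 = 79 full weeks with remainder 0, so 79 more Fridays after the first → 80.

80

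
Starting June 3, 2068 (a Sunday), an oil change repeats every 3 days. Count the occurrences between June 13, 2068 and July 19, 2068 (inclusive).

12

Occurrences land 3·i days after June 3, 2068 for i = 0, 1, 2, …
June 13, 2068 is 10 days after the start; 10 ÷ 3 = 3 remainder 1; since the remainder is 1, round up to i = 4. First occurrence in the window: #5 on June 15, 2068 (4×3 = 12 days in).
July 19, 2068 is 46 days after the start; 46 ÷ 3 = 15 remainder 1. Last occurrence in the window: #16 on July 18, 2068.
Occurrences #5 through #16: 12 in total.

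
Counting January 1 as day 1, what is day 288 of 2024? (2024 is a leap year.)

Oct 14, 2024

Jan has 31 days (288 − 31 = 257 remain).
Feb has 29 days (257 − 29 = 228 remain).
Mar has 31 days (228 − 31 = 197 remain).
Apr has 30 days (197 − 30 = 167 remain).
May has 31 days (167 − 31 = 136 remain).
Jun has 30 days (136 − 30 = 106 remain).
Jul has 31 days (106 − 31 = 75 remain).
Aug has 31 days (75 − 31 = 44 remain).
Sep has 30 days (44 − 30 = 14 remain).
14 into Oct → Oct 14.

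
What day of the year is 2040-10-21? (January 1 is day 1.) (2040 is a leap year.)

295

Days in months before October: 31 + 29 + 31 + 30 + 31 + 30 + 31 + 31 + 30 = 274.
Plus 21 days into October → day 295.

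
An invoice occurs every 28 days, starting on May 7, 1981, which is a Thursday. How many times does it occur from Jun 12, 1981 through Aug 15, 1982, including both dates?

15

Occurrences land 28·i days after May 7, 1981 for i = 0, 1, 2, …
Jun 12, 1981 is 36 days after the start; 36 ÷ 28 = 1 remainder 8; since the remainder is 8, round up to i = 2. First occurrence in the window: #3 on Jul 2, 1981 (2×28 = 56 days in).
Aug 15, 1982 is 465 days after the start; 465 ÷ 28 = 16 remainder 17. Last occurrence in the window: #17 on Jul 29, 1982.
Occurrences #3 through #17: 15 in total.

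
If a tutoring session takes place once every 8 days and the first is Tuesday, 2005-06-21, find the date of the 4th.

The 4th occurrence is 3 intervals after the first: 3 × 8 = 24 days after 2005-06-21.
June has 30 days — 9 days to the end of June leaves 15.
15 days into July → 2005-07-15.

2005-07-15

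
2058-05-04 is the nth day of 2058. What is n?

124

Days in months before May: 31 + 28 + 31 + 30 = 120.
Plus 4 days into May → day 124.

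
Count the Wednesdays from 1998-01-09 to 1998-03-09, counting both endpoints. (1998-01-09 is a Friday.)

8

1998-01-09 is a Friday; the first Wednesday on or after it is 1998-01-14 (5 days later).
From 1998-01-14 to 1998-03-09: 17 + 28 + 9 = 54 days (rest of January, February, March).
54 ÷ 7 = 7 full weeks with remainder 5, so 7 more Wednesdays after the first → 8.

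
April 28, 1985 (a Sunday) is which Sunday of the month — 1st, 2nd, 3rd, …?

4th

Day 28 falls in week ⌈28/7⌉ of the month.
Days 1–7 hold the 1st Sunday, 8–14 the 2nd, 15–21 the 3rd, 22–28 the 4th, 29–31 the 5th.
28 is in the range for the 4th.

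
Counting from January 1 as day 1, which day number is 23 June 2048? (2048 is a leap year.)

175

Days in months before June: 31 + 29 + 31 + 30 + 31 = 152.
Plus 23 days into June → day 175.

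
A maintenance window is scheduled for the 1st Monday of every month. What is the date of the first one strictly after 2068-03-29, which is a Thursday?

2068-04-02

March 2068 starts on a Thursday, so its 1st Monday is 2068-03-05 (4 days in).
That is not after 2068-03-29, so look at April 2068.
April 2068 starts on a Sunday, so its 1st Monday is 2068-04-02 (1 day in).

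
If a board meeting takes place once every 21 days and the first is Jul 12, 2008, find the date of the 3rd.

The 3rd occurrence is 2 intervals after the first: 2 × 21 = 42 days after Jul 12, 2008.
Jul has 31 days — 19 days to the end of Jul leaves 23.
23 days into Aug → Aug 23, 2008.

Aug 23, 2008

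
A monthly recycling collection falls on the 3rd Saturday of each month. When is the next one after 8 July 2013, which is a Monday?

20 July 2013

July 2013 starts on a Monday; its first Saturday is the 6th, so the 3rd Saturday is the 20th — 20 July 2013.
20 July 2013 is after 8 July 2013, so that is the next one.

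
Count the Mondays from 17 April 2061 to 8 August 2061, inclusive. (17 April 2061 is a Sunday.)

17 April 2061 is a Sunday; the first Monday on or after it is 18 April 2061 (1 day later).
From 18 April 2061 to 8 August 2061: 12 + 31 + 30 + 31 + 8 = 112 days (rest of April, May, June, July, August).
112 ÷ 7 = 16 full weeks with remainder 0, so 16 more Mondays after the first → 17.

17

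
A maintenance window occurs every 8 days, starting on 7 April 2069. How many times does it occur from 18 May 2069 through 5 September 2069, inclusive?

Occurrences land 8·i days after 7 April 2069 for i = 0, 1, 2, …
18 May 2069 is 41 days after the start; 41 ÷ 8 = 5 remainder 1; since the remainder is 1, round up to i = 6. First occurrence in the window: #7 on 25 May 2069 (6×8 = 48 days in).
5 September 2069 is 151 days after the start; 151 ÷ 8 = 18 remainder 7. Last occurrence in the window: #19 on 29 August 2069.
Occurrences #7 through #19: 13 in total.

13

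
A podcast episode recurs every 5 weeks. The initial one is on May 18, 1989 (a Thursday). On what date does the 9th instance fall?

The 9th occurrence is 8 intervals after the first: 8 × 35 = 280 days after May 18, 1989.
May has 31 days — 13 days to the end of May leaves 267.
Jun has 30 days (237 left).
Jul has 31 days (206 left).
Aug has 31 days (175 left).
Sep has 30 days (145 left).
Oct has 31 days (114 left).
Nov has 30 days (84 left).
Dec has 31 days (53 left).
Jan has 31 days (22 left).
22 days into Feb → Feb 22, 1990.

Feb 22, 1990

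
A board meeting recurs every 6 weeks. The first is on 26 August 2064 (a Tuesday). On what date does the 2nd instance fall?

7 October 2064

The 2nd occurrence is 1 interval after the first: 1 × 42 = 42 days after 26 August 2064.
August has 31 days — 5 days to the end of August leaves 37.
September has 30 days (7 left).
7 days into October → 7 October 2064.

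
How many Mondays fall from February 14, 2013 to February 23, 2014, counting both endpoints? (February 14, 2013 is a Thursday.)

February 14, 2013 is a Thursday; the first Monday on or after it is February 18, 2013 (4 days later).
From February 18, 2013 to February 23, 2014: 316 + 54 = 370 days (rest of 2013, to February 23, 2014 in 2014).
370 ÷ 7 = 52 full weeks with remainder 6, so 52 more Mondays after the first → 53.

53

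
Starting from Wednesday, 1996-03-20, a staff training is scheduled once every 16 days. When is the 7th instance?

1996-06-24

The 7th occurrence is 6 intervals after the first: 6 × 16 = 96 days after 1996-03-20.
March has 31 days — 11 days to the end of March leaves 85.
April has 30 days (55 left).
May has 31 days (24 left).
24 days into June → 1996-06-24.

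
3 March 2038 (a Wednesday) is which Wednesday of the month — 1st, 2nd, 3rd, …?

Day 3 falls in week ⌈3/7⌉ of the month.
Days 1–7 hold the 1st Wednesday, 8–14 the 2nd, 15–21 the 3rd, 22–28 the 4th, 29–31 the 5th.
3 is in the range for the 1st.

1st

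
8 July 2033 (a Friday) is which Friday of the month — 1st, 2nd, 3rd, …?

2nd

Day 8 falls in week ⌈8/7⌉ of the month.
Days 1–7 hold the 1st Friday, 8–14 the 2nd, 15–21 the 3rd, 22–28 the 4th, 29–31 the 5th.
8 is in the range for the 2nd.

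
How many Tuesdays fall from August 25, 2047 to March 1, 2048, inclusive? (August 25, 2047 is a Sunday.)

27

August 25, 2047 is a Sunday; the first Tuesday on or after it is August 27, 2047 (2 days later).
From August 27, 2047 to March 1, 2048: 4 + 30 + 31 + 30 + 31 + 31 + 29 + 1 = 187 days (rest of August, September, October, November, December, January, February, March).
187 ÷ 7 = 26 full weeks with remainder 5, so 26 more Tuesdays after the first → 27.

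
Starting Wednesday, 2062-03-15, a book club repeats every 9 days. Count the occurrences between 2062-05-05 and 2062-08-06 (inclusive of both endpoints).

11

Occurrences land 9·i days after 2062-03-15 for i = 0, 1, 2, …
2062-05-05 is 51 days after the start; 51 ÷ 9 = 5 remainder 6; since the remainder is 6, round up to i = 6. First occurrence in the window: #7 on 2062-05-08 (6×9 = 54 days in).
2062-08-06 is 144 days after the start; 144 ÷ 9 = 16 remainder 0. Last occurrence in the window: #17 on 2062-08-06.
Occurrences #7 through #17: 11 in total.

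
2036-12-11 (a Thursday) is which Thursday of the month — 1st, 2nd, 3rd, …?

2nd

Day 11 falls in week ⌈11/7⌉ of the month.
Days 1–7 hold the 1st Thursday, 8–14 the 2nd, 15–21 the 3rd, 22–28 the 4th, 29–31 the 5th.
11 is in the range for the 2nd.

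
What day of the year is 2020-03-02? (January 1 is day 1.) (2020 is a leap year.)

62

Days in months before March: 31 + 29 = 60.
Plus 2 days into March → day 62.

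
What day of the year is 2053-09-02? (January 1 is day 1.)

Days in months before September: 31 + 28 + 31 + 30 + 31 + 30 + 31 + 31 = 243.
Plus 2 days into September → day 245.

245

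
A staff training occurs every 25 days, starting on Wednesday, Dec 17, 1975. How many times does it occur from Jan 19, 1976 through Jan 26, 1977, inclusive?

Occurrences land 25·i days after Dec 17, 1975 for i = 0, 1, 2, …
Jan 19, 1976 is 33 days after the start; 33 ÷ 25 = 1 remainder 8; since the remainder is 8, round up to i = 2. First occurrence in the window: #3 on Feb 5, 1976 (2×25 = 50 days in).
Jan 26, 1977 is 406 days after the start; 406 ÷ 25 = 16 remainder 6. Last occurrence in the window: #17 on Jan 20, 1977.
Occurrences #3 through #17: 15 in total.

15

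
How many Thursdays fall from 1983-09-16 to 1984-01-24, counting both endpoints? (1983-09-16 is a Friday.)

18

1983-09-16 is a Friday; the first Thursday on or after it is 1983-09-22 (6 days later).
From 1983-09-22 to 1984-01-24: 8 + 31 + 30 + 31 + 24 = 124 days (rest of September, October, November, December, January).
124 ÷ 7 = 17 full weeks with remainder 5, so 17 more Thursdays after the first → 18.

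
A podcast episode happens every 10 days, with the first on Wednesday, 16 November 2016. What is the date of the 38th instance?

The 38th occurrence is 37 intervals after the first: 37 × 10 = 370 days after 16 November 2016.
November has 30 days — 14 days to the end of November leaves 356.
December has 31 days (325 left).
January has 31 days (294 left).
February has 28 days (266 left).
March has 31 days (235 left).
April has 30 days (205 left).
May has 31 days (174 left).
June has 30 days (144 left).
July has 31 days (113 left).
August has 31 days (82 left).
September has 30 days (52 left).
October has 31 days (21 left).
21 days into November → 21 November 2017.

21 November 2017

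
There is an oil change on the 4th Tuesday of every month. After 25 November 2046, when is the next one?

27 November 2046

November 2046 starts on a Thursday; its first Tuesday is the 6th, so the 4th Tuesday is the 27th — 27 November 2046.
27 November 2046 is after 25 November 2046, so that is the next one.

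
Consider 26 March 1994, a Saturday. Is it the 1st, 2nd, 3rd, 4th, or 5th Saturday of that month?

Day 26 falls in week ⌈26/7⌉ of the month.
Days 1–7 hold the 1st Saturday, 8–14 the 2nd, 15–21 the 3rd, 22–28 the 4th, 29–31 the 5th.
26 is in the range for the 4th.

4th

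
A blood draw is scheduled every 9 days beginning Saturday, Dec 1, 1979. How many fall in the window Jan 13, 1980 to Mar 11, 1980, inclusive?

Occurrences land 9·i days after Dec 1, 1979 for i = 0, 1, 2, …
Jan 13, 1980 is 43 days after the start; 43 ÷ 9 = 4 remainder 7; since the remainder is 7, round up to i = 5. First occurrence in the window: #6 on Jan 15, 1980 (5×9 = 45 days in).
Mar 11, 1980 is 101 days after the start; 101 ÷ 9 = 11 remainder 2. Last occurrence in the window: #12 on Mar 9, 1980.
Occurrences #6 through #12: 7 in total.

7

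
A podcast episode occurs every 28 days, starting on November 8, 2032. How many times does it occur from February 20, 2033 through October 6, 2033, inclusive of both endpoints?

Occurrences land 28·i days after November 8, 2032 for i = 0, 1, 2, …
February 20, 2033 is 104 days after the start; 104 ÷ 28 = 3 remainder 20; since the remainder is 20, round up to i = 4. First occurrence in the window: #5 on February 28, 2033 (4×28 = 112 days in).
October 6, 2033 is 332 days after the start; 332 ÷ 28 = 11 remainder 24. Last occurrence in the window: #12 on September 12, 2033.
Occurrences #5 through #12: 8 in total.

8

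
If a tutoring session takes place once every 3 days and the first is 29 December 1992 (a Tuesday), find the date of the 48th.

19 May 1993

The 48th occurrence is 47 intervals after the first: 47 × 3 = 141 days after 29 December 1992.
December has 31 days — 2 days to the end of December leaves 139.
January has 31 days (108 left).
February has 28 days (80 left).
March has 31 days (49 left).
April has 30 days (19 left).
19 days into May → 19 May 1993.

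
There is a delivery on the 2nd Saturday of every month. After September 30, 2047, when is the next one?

September 2047 starts on a Sunday; its first Saturday is the 7th, so the 2nd Saturday is the 14th — September 14, 2047.
That is not after September 30, 2047, so look at October 2047.
October 2047 starts on a Tuesday; its first Saturday is the 5th, so the 2nd Saturday is the 12th — October 12, 2047.

October 12, 2047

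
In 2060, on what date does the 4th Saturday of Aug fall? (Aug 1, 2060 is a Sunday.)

Aug 2060 begins on a Sunday, so the first Saturday is Aug 7 (6 days later).
The 4th Saturday is 3 weeks later: 7 + 21 = 28.

Aug 28, 2060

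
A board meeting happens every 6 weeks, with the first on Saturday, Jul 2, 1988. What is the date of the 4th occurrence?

The 4th occurrence is 3 intervals after the first: 3 × 42 = 126 days after Jul 2, 1988.
Jul has 31 days — 29 days to the end of Jul leaves 97.
Aug has 31 days (66 left).
Sep has 30 days (36 left).
Oct has 31 days (5 left).
5 days into Nov → Nov 5, 1988.

Nov 5, 1988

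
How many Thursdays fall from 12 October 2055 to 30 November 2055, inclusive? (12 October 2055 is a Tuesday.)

7

12 October 2055 is a Tuesday; the first Thursday on or after it is 14 October 2055 (2 days later).
From 14 October 2055 to 30 November 2055: 17 + 30 = 47 days (rest of October, November).
47 ÷ 7 = 6 full weeks with remainder 5, so 6 more Thursdays after the first → 7.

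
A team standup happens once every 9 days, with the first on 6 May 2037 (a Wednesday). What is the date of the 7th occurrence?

The 7th occurrence is 6 intervals after the first: 6 × 9 = 54 days after 6 May 2037.
May has 31 days — 25 days to the end of May leaves 29.
29 days into June → 29 June 2037.

29 June 2037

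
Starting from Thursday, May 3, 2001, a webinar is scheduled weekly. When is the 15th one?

The 15th occurrence is 14 intervals after the first: 14 × 7 = 98 days after May 3, 2001.
May has 31 days — 28 days to the end of May leaves 70.
Jun has 30 days (40 left).
Jul has 31 days (9 left).
9 days into Aug → Aug 9, 2001.

Aug 9, 2001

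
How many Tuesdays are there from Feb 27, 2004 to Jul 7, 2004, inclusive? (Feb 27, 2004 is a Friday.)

19

Feb 27, 2004 is a Friday; the first Tuesday on or after it is Mar 2, 2004 (4 days later).
From Mar 2, 2004 to Jul 7, 2004: 29 + 30 + 31 + 30 + 7 = 127 days (rest of Mar, Apr, May, Jun, Jul).
127 ÷ 7 = 18 full weeks with remainder 1, so 18 more Tuesdays after the first → 19.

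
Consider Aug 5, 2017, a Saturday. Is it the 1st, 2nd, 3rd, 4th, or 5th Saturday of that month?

1st

Day 5 falls in week ⌈5/7⌉ of the month.
Days 1–7 hold the 1st Saturday, 8–14 the 2nd, 15–21 the 3rd, 22–28 the 4th, 29–31 the 5th.
5 is in the range for the 1st.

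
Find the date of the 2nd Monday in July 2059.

The first Monday of July 2059 is July 7.
The 2nd Monday is 1 weeks later: 7 + 7 = 14.

14 July 2059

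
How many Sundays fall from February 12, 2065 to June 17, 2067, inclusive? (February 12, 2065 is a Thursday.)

February 12, 2065 is a Thursday; the first Sunday on or after it is February 15, 2065 (3 days later).
From February 15, 2065 to June 17, 2067: 319 + 365 + 168 = 852 days (rest of 2065, 2066, to June 17, 2067 in 2067).
852 ÷ 7 = 121 full weeks with remainder 5, so 121 more Sundays after the first → 122.

122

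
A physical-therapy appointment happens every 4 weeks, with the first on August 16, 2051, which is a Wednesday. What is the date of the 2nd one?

The 2nd occurrence is 1 interval after the first: 1 × 28 = 28 days after August 16, 2051.
August has 31 days — 15 days to the end of August leaves 13.
13 days into September → September 13, 2051.

September 13, 2051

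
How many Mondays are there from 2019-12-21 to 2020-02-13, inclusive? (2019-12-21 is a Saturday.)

8

2019-12-21 is a Saturday; the first Monday on or after it is 2019-12-23 (2 days later).
From 2019-12-23 to 2020-02-13: 8 + 31 + 13 = 52 days (rest of December, January, February).
52 ÷ 7 = 7 full weeks with remainder 3, so 7 more Mondays after the first → 8.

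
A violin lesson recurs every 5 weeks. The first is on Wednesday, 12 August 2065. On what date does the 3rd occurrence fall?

The 3rd occurrence is 2 intervals after the first: 2 × 35 = 70 days after 12 August 2065.
August has 31 days — 19 days to the end of August leaves 51.
September has 30 days (21 left).
21 days into October → 21 October 2065.

21 October 2065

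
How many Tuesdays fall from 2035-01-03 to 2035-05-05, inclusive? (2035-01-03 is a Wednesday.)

2035-01-03 is a Wednesday; the first Tuesday on or after it is 2035-01-09 (6 days later).
From 2035-01-09 to 2035-05-05: 22 + 28 + 31 + 30 + 5 = 116 days (rest of January, February, March, April, May).
116 ÷ 7 = 16 full weeks with remainder 4, so 16 more Tuesdays after the first → 17.

17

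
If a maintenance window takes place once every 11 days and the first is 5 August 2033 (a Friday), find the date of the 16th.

The 16th occurrence is 15 intervals after the first: 15 × 11 = 165 days after 5 August 2033.
August has 31 days — 26 days to the end of August leaves 139.
September has 30 days (109 left).
October has 31 days (78 left).
November has 30 days (48 left).
December has 31 days (17 left).
17 days into January → 17 January 2034.

17 January 2034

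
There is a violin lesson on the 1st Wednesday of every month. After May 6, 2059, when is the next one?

May 7, 2059

May 2059 starts on a Thursday, so its 1st Wednesday is May 7, 2059 (6 days in).
May 7, 2059 is after May 6, 2059, so that is the next one.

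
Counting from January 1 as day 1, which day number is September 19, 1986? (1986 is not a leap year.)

Days in months before September: 31 + 28 + 31 + 30 + 31 + 30 + 31 + 31 = 243.
Plus 19 days into September → day 262.

262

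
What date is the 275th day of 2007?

2 October 2007

January has 31 days (275 − 31 = 244 remain).
February has 28 days (244 − 28 = 216 remain).
March has 31 days (216 − 31 = 185 remain).
April has 30 days (185 − 30 = 155 remain).
May has 31 days (155 − 31 = 124 remain).
June has 30 days (124 − 30 = 94 remain).
July has 31 days (94 − 31 = 63 remain).
August has 31 days (63 − 31 = 32 remain).
September has 30 days (32 − 30 = 2 remain).
2 into October → October 2.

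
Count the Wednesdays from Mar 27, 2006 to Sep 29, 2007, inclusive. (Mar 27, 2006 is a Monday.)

79

Mar 27, 2006 is a Monday; the first Wednesday on or after it is Mar 29, 2006 (2 days later).
From Mar 29, 2006 to Sep 29, 2007: 277 + 272 = 549 days (rest of 2006, to Sep 29, 2007 in 2007).
549 ÷ 7 = 78 full weeks with remainder 3, so 78 more Wednesdays after the first → 79.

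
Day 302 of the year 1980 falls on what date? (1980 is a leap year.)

Oct 28, 1980

Jan has 31 days (302 − 31 = 271 remain).
Feb has 29 days (271 − 29 = 242 remain).
Mar has 31 days (242 − 31 = 211 remain).
Apr has 30 days (211 − 30 = 181 remain).
May has 31 days (181 − 31 = 150 remain).
Jun has 30 days (150 − 30 = 120 remain).
Jul has 31 days (120 − 31 = 89 remain).
Aug has 31 days (89 − 31 = 58 remain).
Sep has 30 days (58 − 30 = 28 remain).
28 into Oct → Oct 28.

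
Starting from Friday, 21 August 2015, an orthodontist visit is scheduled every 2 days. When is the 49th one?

25 November 2015

The 49th occurrence is 48 intervals after the first: 48 × 2 = 96 days after 21 August 2015.
August has 31 days — 10 days to the end of August leaves 86.
September has 30 days (56 left).
October has 31 days (25 left).
25 days into November → 25 November 2015.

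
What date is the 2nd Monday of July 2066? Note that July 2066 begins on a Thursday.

July 2066 begins on a Thursday, so the first Monday is July 5 (4 days later).
The 2nd Monday is 1 weeks later: 5 + 7 = 12.

12 July 2066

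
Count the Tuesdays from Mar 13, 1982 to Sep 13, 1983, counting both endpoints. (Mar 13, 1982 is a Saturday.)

Mar 13, 1982 is a Saturday; the first Tuesday on or after it is Mar 16, 1982 (3 days later).
From Mar 16, 1982 to Sep 13, 1983: 290 + 256 = 546 days (rest of 1982, to Sep 13, 1983 in 1983).
546 ÷ 7 = 78 full weeks with remainder 0, so 78 more Tuesdays after the first → 79.

79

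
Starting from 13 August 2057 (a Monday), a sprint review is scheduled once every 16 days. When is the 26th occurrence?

The 26th occurrence is 25 intervals after the first: 25 × 16 = 400 days after 13 August 2057.
August has 31 days — 18 days to the end of August leaves 382.
September has 30 days (352 left).
October has 31 days (321 left).
November has 30 days (291 left).
December has 31 days (260 left).
January has 31 days (229 left).
February has 28 days (201 left).
March has 31 days (170 left).
April has 30 days (140 left).
May has 31 days (109 left).
June has 30 days (79 left).
July has 31 days (48 left).
August has 31 days (17 left).
17 days into September → 17 September 2058.

17 September 2058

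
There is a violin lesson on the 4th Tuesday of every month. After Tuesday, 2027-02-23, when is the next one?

February 2027 starts on a Monday; its first Tuesday is the 2nd, so the 4th Tuesday is the 23rd — 2027-02-23.
That is not after 2027-02-23, so look at March 2027.
March 2027 starts on a Monday; its first Tuesday is the 2nd, so the 4th Tuesday is the 23rd — 2027-03-23.

2027-03-23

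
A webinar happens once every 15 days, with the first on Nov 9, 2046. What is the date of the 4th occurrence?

Dec 24, 2046

The 4th occurrence is 3 intervals after the first: 3 × 15 = 45 days after Nov 9, 2046.
Nov has 30 days — 21 days to the end of Nov leaves 24.
24 days into Dec → Dec 24, 2046.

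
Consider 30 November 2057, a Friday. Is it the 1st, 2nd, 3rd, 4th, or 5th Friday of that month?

Day 30 falls in week ⌈30/7⌉ of the month.
Days 1–7 hold the 1st Friday, 8–14 the 2nd, 15–21 the 3rd, 22–28 the 4th, 29–31 the 5th.
30 is in the range for the 5th.

5th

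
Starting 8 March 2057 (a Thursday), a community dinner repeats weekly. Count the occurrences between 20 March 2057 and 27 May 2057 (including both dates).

10

Occurrences land 7·i days after 8 March 2057 for i = 0, 1, 2, …
20 March 2057 is 12 days after the start; 12 ÷ 7 = 1 remainder 5; since the remainder is 5, round up to i = 2. First occurrence in the window: #3 on 22 March 2057 (2×7 = 14 days in).
27 May 2057 is 80 days after the start; 80 ÷ 7 = 11 remainder 3. Last occurrence in the window: #12 on 24 May 2057.
Occurrences #3 through #12: 10 in total.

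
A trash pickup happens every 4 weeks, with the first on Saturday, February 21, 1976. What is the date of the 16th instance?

April 16, 1977

The 16th occurrence is 15 intervals after the first: 15 × 28 = 420 days after February 21, 1976.
February has 29 days — 8 days to the end of February leaves 412.
From end of February to end of 1976 is 306 days (106 left).
January has 31 days (75 left).
February has 28 days (47 left).
March has 31 days (16 left).
16 days into April → April 16, 1977.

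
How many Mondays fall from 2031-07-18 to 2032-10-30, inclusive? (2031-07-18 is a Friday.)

67

2031-07-18 is a Friday; the first Monday on or after it is 2031-07-21 (3 days later).
From 2031-07-21 to 2032-10-30: 163 + 304 = 467 days (rest of 2031, to 2032-10-30 in 2032).
467 ÷ 7 = 66 full weeks with remainder 5, so 66 more Mondays after the first → 67.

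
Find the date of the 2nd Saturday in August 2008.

2008-08-09

August 2008 begins on a Friday, so the first Saturday is August 2 (1 day later).
The 2nd Saturday is 1 weeks later: 2 + 7 = 9.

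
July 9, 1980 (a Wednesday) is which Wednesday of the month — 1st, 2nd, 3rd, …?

Day 9 falls in week ⌈9/7⌉ of the month.
Days 1–7 hold the 1st Wednesday, 8–14 the 2nd, 15–21 the 3rd, 22–28 the 4th, 29–31 the 5th.
9 is in the range for the 2nd.

2nd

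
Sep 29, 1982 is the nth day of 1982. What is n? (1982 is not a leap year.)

272

Days in months before Sep: 31 + 28 + 31 + 30 + 31 + 30 + 31 + 31 = 243.
Plus 29 days into Sep → day 272.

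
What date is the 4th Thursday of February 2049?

25 February 2049

February 2049 begins on a Monday, so the first Thursday is February 4 (3 days later).
The 4th Thursday is 3 weeks later: 4 + 21 = 25.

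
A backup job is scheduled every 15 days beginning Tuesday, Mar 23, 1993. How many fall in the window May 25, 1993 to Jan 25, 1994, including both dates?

16

Occurrences land 15·i days after Mar 23, 1993 for i = 0, 1, 2, …
May 25, 1993 is 63 days after the start; 63 ÷ 15 = 4 remainder 3; since the remainder is 3, round up to i = 5. First occurrence in the window: #6 on Jun 6, 1993 (5×15 = 75 days in).
Jan 25, 1994 is 308 days after the start; 308 ÷ 15 = 20 remainder 8. Last occurrence in the window: #21 on Jan 17, 1994.
Occurrences #6 through #21: 16 in total.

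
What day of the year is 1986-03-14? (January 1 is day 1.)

73

Days in months before March: 31 + 28 = 59.
Plus 14 days into March → day 73.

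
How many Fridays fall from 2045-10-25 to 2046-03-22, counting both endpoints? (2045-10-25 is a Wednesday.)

21

2045-10-25 is a Wednesday; the first Friday on or after it is 2045-10-27 (2 days later).
From 2045-10-27 to 2046-03-22: 4 + 30 + 31 + 31 + 28 + 22 = 146 days (rest of October, November, December, January, February, March).
146 ÷ 7 = 20 full weeks with remainder 6, so 20 more Fridays after the first → 21.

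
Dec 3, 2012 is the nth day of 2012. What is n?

Days in months before Dec: 31 + 29 + 31 + 30 + 31 + 30 + 31 + 31 + 30 + 31 + 30 = 335.
Plus 3 days into Dec → day 338.

338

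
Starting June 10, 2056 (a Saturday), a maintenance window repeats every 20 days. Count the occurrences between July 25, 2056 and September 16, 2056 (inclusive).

Occurrences land 20·i days after June 10, 2056 for i = 0, 1, 2, …
July 25, 2056 is 45 days after the start; 45 ÷ 20 = 2 remainder 5; since the remainder is 5, round up to i = 3. First occurrence in the window: #4 on August 9, 2056 (3×20 = 60 days in).
September 16, 2056 is 98 days after the start; 98 ÷ 20 = 4 remainder 18. Last occurrence in the window: #5 on August 29, 2056.
Occurrences #4 through #5: 2 in total.

2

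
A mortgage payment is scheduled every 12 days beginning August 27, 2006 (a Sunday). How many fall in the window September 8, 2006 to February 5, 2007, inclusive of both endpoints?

Occurrences land 12·i days after August 27, 2006 for i = 0, 1, 2, …
September 8, 2006 is 12 days after the start; 12 ÷ 12 = 1 remainder 0. First occurrence in the window: #2 on September 8, 2006 (1×12 = 12 days in).
February 5, 2007 is 162 days after the start; 162 ÷ 12 = 13 remainder 6. Last occurrence in the window: #14 on January 30, 2007.
Occurrences #2 through #14: 13 in total.

13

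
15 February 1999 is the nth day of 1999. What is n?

Days in months before February: 31 = 31.
Plus 15 days into February → day 46.

46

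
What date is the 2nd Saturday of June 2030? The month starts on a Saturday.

2030-06-08

June 2030 begins on a Saturday, so the first Saturday is June 1.
The 2nd Saturday is 1 weeks later: 1 + 7 = 8.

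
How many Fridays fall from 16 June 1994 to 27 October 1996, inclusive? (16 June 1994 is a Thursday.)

124

16 June 1994 is a Thursday; the first Friday on or after it is 17 June 1994 (1 day later).
From 17 June 1994 to 27 October 1996: 197 + 365 + 301 = 863 days (rest of 1994, 1995, to 27 October 1996 in 1996).
863 ÷ 7 = 123 full weeks with remainder 2, so 123 more Fridays after the first → 124.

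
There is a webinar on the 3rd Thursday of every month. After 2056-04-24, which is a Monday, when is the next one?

2056-05-18

April 2056 starts on a Saturday; its first Thursday is the 6th, so the 3rd Thursday is the 20th — 2056-04-20.
That is not after 2056-04-24, so look at May 2056.
May 2056 starts on a Monday; its first Thursday is the 4th, so the 3rd Thursday is the 18th — 2056-05-18.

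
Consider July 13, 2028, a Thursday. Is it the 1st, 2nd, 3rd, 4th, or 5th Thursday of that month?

Day 13 falls in week ⌈13/7⌉ of the month.
Days 1–7 hold the 1st Thursday, 8–14 the 2nd, 15–21 the 3rd, 22–28 the 4th, 29–31 the 5th.
13 is in the range for the 2nd.

2nd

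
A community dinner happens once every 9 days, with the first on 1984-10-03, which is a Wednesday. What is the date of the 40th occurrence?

The 40th occurrence is 39 intervals after the first: 39 × 9 = 351 days after 1984-10-03.
October has 31 days — 28 days to the end of October leaves 323.
November has 30 days (293 left).
December has 31 days (262 left).
January has 31 days (231 left).
February has 28 days (203 left).
March has 31 days (172 left).
April has 30 days (142 left).
May has 31 days (111 left).
June has 30 days (81 left).
July has 31 days (50 left).
August has 31 days (19 left).
19 days into September → 1985-09-19.

1985-09-19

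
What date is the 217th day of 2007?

January has 31 days (217 − 31 = 186 remain).
February has 28 days (186 − 28 = 158 remain).
March has 31 days (158 − 31 = 127 remain).
April has 30 days (127 − 30 = 97 remain).
May has 31 days (97 − 31 = 66 remain).
June has 30 days (66 − 30 = 36 remain).
July has 31 days (36 − 31 = 5 remain).
5 into August → August 5.

5 August 2007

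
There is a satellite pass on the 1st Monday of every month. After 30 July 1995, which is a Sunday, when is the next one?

July 1995 starts on a Saturday, so its 1st Monday is 3 July 1995 (2 days in).
That is not after 30 July 1995, so look at August 1995.
August 1995 starts on a Tuesday, so its 1st Monday is 7 August 1995 (6 days in).

7 August 1995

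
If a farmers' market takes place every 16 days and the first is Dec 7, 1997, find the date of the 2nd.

The 2nd occurrence is 1 interval after the first: 1 × 16 = 16 days after Dec 7, 1997.
16 days later is Dec 23, 1997.

Dec 23, 1997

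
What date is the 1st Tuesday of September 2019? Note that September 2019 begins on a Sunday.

2019-09-03

September 2019 begins on a Sunday, so the first Tuesday is September 3 (2 days later).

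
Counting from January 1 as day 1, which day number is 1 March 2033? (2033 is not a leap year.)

Days in months before March: 31 + 28 = 59.
Plus 1 day into March → day 60.

60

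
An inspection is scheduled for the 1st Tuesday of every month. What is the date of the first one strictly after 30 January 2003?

January 2003 starts on a Wednesday, so its 1st Tuesday is 7 January 2003 (6 days in).
That is not after 30 January 2003, so look at February 2003.
February 2003 starts on a Saturday, so its 1st Tuesday is 4 February 2003 (3 days in).

4 February 2003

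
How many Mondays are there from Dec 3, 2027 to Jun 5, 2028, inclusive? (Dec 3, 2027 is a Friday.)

27

Dec 3, 2027 is a Friday; the first Monday on or after it is Dec 6, 2027 (3 days later).
From Dec 6, 2027 to Jun 5, 2028: 25 + 31 + 29 + 31 + 30 + 31 + 5 = 182 days (rest of Dec, Jan, Feb, Mar, Apr, May, Jun).
182 ÷ 7 = 26 full weeks with remainder 0, so 26 more Mondays after the first → 27.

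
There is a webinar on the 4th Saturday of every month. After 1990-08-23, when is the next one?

August 1990 starts on a Wednesday; its first Saturday is the 4th, so the 4th Saturday is the 25th — 1990-08-25.
1990-08-25 is after 1990-08-23, so that is the next one.

1990-08-25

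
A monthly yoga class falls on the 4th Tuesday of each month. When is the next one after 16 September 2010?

September 2010 starts on a Wednesday; its first Tuesday is the 7th, so the 4th Tuesday is the 28th — 28 September 2010.
28 September 2010 is after 16 September 2010, so that is the next one.

28 September 2010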